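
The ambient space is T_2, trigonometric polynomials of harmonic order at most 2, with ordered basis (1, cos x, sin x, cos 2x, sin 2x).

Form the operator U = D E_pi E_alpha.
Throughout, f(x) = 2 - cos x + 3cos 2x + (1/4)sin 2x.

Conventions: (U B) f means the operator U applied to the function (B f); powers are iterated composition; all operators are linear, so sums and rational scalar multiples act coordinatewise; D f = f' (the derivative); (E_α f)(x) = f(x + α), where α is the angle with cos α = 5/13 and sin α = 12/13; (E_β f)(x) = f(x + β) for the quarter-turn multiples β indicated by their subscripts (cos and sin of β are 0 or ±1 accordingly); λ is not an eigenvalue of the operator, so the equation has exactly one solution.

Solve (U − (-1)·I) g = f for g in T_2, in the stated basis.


write g with unknown coordinates in the stated basis and equate coefficients in (U − (-1)·I) g = f
solving from the highest basis element down gives g = 2 - (1/2)cos x + (1/10)sin x - (307/730)cos 2x - (2927/1460)sin 2x
check: U g = -(1/2)cos x - (1/10)sin x + (2497/730)cos 2x + (823/365)sin 2x
so U g − (-1)·g = 2 - cos x + 3cos 2x + (1/4)sin 2x = f ✓

the result is g(x) = 2 - (1/2)cos x + (1/10)sin x - (307/730)cos 2x - (2927/1460)sin 2x


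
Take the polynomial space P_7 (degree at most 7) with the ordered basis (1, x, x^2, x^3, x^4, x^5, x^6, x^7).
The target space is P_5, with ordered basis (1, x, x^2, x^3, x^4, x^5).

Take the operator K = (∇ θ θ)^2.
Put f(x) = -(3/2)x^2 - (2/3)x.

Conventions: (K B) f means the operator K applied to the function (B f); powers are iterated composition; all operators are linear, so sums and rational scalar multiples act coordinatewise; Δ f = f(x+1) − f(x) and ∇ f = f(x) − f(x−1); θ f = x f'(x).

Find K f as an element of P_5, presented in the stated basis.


θ f = -3x^2 - (2/3)x
θ θ f = -6x^2 - (2/3)x
∇ θ θ f = -12x + 16/3
θ (∇ θ θ) f = -12x
θ θ (∇ θ θ) f = -12x
∇ θ θ (∇ θ θ) f = -12

the result is g(x) = -12


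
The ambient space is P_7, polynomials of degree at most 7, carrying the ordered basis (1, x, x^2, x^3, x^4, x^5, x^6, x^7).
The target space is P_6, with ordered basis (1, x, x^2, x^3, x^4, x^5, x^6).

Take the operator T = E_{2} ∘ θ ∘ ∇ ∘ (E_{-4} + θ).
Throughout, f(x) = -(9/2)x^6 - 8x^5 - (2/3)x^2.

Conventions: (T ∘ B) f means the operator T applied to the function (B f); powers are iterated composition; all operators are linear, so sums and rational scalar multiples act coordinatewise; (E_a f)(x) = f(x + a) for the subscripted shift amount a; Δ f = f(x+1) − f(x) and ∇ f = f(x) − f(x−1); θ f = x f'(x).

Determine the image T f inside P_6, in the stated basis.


E_{-4} f = -(9/2)x^6 + 100x^5 - 920x^4 + 4480x^3 - (36482/3)x^2 + (52240/3)x - 30752/3
θ f = -27x^6 - 40x^5 - (4/3)x^2
(E_{-4} + θ) f = -(63/2)x^6 + 60x^5 - 920x^4 + 4480x^3 - 12162x^2 + (52240/3)x - 30752/3
∇ (E_{-4} + θ) f = -189x^5 + (1545/2)x^4 - 4910x^3 + (40065/2)x^2 - 41933x + 210401/6
θ (∇ ∘ (E_{-4} + θ)) f = -945x^5 + 3090x^4 - 14730x^3 + 40065x^2 - 41933x
E_{2} θ (∇ ∘ (E_{-4} + θ)) f = -945x^5 - 6360x^4 - 27810x^3 - 49755x^2 - 35153x - 22246

the image equals g(x) = -945x^5 - 6360x^4 - 27810x^3 - 49755x^2 - 35153x - 22246


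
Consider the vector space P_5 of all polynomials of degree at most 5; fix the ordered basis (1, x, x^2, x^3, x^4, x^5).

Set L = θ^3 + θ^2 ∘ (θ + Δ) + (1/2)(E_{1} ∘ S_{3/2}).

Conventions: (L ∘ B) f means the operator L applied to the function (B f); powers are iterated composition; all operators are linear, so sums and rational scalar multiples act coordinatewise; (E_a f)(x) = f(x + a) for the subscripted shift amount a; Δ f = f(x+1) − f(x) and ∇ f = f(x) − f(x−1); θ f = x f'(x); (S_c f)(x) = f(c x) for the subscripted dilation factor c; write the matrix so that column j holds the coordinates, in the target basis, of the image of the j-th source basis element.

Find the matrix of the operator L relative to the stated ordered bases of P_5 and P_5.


image of 1: 1/2
image of x: (11/4)x + 3/4
image of x^2: (137/8)x^2 + (17/4)x + 9/8
image of x^3: (891/16)x^3 + (273/16)x^2 + (129/16)x + 27/16
image of x^4: (4177/32)x^4 + (369/8)x^3 + (627/16)x^2 + (113/8)x + 81/32
image of x^5: (16243/64)x^5 + (6335/64)x^4 + (4095/32)x^3 + (2495/32)x^2 + (1535/64)x + 243/64
each image's coordinates form column j of the matrix

the matrix is [[1/2, 3/4, 9/8, 27/16, 81/32, 243/64]; [0, 11/4, 17/4, 129/16, 113/8, 1535/64]; [0, 0, 137/8, 273/16, 627/16, 2495/32]; [0, 0, 0, 891/16, 369/8, 4095/32]; [0, 0, 0, 0, 4177/32, 6335/64]; [0, 0, 0, 0, 0, 16243/64]] (rows listed top to bottom)


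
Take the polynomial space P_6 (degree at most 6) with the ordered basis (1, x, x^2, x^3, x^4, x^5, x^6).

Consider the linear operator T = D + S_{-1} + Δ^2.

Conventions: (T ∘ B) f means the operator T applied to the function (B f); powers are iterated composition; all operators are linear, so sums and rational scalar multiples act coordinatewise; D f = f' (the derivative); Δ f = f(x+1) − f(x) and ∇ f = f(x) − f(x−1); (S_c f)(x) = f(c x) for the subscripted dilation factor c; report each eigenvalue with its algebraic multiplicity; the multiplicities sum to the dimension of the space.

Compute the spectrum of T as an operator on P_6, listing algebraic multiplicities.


λ = -1 (multiplicity 3), λ = 1 (multiplicity 4)

image of 1: 1
image of x: -x + 1
image of x^2: x^2 + 2x + 2
image of x^3: -x^3 + 3x^2 + 6x + 6
image of x^4: x^4 + 4x^3 + 12x^2 + 24x + 14
image of x^5: -x^5 + 5x^4 + 20x^3 + 60x^2 + 70x + 30
image of x^6: x^6 + 6x^5 + 30x^4 + 120x^3 + 210x^2 + 180x + 62
the matrix is upper triangular; its diagonal is (1, -1, 1, -1, 1, -1, 1)
for a triangular matrix the eigenvalues are the diagonal entries, with algebraic multiplicity their repetition count


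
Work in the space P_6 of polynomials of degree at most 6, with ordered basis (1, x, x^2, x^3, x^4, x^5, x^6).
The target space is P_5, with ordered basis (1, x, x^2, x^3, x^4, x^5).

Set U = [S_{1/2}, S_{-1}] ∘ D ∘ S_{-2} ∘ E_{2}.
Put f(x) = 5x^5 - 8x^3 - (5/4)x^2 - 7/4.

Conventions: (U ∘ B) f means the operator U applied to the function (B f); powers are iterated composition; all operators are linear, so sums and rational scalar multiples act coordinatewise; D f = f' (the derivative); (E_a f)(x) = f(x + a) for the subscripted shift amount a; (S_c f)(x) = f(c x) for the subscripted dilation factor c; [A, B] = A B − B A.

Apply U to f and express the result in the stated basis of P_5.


the image equals g(x) = 0

E_{2} f = 5x^5 + 50x^4 + 192x^3 + (1403/4)x^2 + 299x + 357/4
S_{-2} E_{2} f = -160x^5 + 800x^4 - 1536x^3 + 1403x^2 - 598x + 357/4
D S_{-2} E_{2} f = -800x^4 + 3200x^3 - 4608x^2 + 2806x - 598
S_{-1} (D ∘ S_{-2}) E_{2} f = -800x^4 - 3200x^3 - 4608x^2 - 2806x - 598
S_{1/2} S_{-1} (D ∘ S_{-2}) E_{2} f = -50x^4 - 400x^3 - 1152x^2 - 1403x - 598
S_{1/2} (D ∘ S_{-2}) E_{2} f = -50x^4 + 400x^3 - 1152x^2 + 1403x - 598
S_{-1} S_{1/2} (D ∘ S_{-2}) E_{2} f = -50x^4 - 400x^3 - 1152x^2 - 1403x - 598
[S_{1/2}, S_{-1}] (D ∘ S_{-2}) E_{2} f = 0


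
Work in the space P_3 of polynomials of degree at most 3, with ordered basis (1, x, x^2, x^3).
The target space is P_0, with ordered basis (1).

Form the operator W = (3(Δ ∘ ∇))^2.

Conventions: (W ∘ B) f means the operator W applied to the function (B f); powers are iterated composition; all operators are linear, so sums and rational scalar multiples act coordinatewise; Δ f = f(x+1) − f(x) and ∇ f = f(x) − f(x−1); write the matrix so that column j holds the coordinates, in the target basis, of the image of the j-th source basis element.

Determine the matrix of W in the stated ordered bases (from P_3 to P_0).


the matrix is [[0, 0, 0, 0]] (rows listed top to bottom)

image of 1: 0
image of x: 0
image of x^2: 0
image of x^3: 0
each image's coordinates form column j of the matrix


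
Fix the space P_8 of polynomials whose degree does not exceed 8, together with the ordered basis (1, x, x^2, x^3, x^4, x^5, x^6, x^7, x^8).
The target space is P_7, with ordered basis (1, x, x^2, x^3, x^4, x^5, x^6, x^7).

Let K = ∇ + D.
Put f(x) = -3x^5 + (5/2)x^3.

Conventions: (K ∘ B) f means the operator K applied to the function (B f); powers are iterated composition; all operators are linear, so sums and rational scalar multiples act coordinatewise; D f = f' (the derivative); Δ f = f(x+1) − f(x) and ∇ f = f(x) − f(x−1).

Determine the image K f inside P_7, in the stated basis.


the image equals g(x) = -30x^4 + 30x^3 - 15x^2 + (15/2)x - 1/2

∇ f = -15x^4 + 30x^3 - (45/2)x^2 + (15/2)x - 1/2
D f = -15x^4 + (15/2)x^2
(∇ + D) f = -30x^4 + 30x^3 - 15x^2 + (15/2)x - 1/2


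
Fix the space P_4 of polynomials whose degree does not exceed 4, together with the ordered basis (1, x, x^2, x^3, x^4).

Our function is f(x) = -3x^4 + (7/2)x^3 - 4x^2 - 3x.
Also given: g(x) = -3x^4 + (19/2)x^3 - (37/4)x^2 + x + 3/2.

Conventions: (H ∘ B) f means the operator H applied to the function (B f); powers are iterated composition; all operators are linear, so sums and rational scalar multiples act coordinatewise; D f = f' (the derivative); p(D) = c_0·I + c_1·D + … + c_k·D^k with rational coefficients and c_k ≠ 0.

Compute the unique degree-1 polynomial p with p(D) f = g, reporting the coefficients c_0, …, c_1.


D^0 f = -3x^4 + (7/2)x^3 - 4x^2 - 3x
D^1 f = -12x^3 + (21/2)x^2 - 8x - 3
matching coefficients of g against c_0 f + c_1 Df + … from the top degree down determines the c_i
solution: c_0 = 1, c_1 = -1/2

c_0 = 1, c_1 = -1/2


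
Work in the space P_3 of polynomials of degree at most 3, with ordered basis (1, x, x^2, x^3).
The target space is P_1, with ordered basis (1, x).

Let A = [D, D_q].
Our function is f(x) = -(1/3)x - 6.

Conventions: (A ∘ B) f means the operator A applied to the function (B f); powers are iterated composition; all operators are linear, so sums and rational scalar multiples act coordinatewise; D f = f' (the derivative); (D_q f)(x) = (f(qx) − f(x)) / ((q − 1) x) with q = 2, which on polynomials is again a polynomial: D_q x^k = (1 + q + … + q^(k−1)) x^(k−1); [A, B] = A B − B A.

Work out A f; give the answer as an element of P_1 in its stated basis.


D_q f = -1/3
D D_q f = 0
D f = -1/3
D_q D f = 0
[D, D_q] f = 0

the result is g(x) = 0


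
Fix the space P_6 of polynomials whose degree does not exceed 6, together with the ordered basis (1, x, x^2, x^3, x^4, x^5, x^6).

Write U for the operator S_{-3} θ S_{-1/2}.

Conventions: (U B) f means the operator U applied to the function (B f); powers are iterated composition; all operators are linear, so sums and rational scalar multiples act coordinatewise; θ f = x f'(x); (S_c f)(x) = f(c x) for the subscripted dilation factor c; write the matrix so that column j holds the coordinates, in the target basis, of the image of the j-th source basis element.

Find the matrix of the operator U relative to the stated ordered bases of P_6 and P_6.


image of 1: 0
image of x: (3/2)x
image of x^2: (9/2)x^2
image of x^3: (81/8)x^3
image of x^4: (81/4)x^4
image of x^5: (1215/32)x^5
image of x^6: (2187/32)x^6
each image's coordinates form column j of the matrix

the matrix is [[0, 0, 0, 0, 0, 0, 0]; [0, 3/2, 0, 0, 0, 0, 0]; [0, 0, 9/2, 0, 0, 0, 0]; [0, 0, 0, 81/8, 0, 0, 0]; [0, 0, 0, 0, 81/4, 0, 0]; [0, 0, 0, 0, 0, 1215/32, 0]; [0, 0, 0, 0, 0, 0, 2187/32]] (rows listed top to bottom)


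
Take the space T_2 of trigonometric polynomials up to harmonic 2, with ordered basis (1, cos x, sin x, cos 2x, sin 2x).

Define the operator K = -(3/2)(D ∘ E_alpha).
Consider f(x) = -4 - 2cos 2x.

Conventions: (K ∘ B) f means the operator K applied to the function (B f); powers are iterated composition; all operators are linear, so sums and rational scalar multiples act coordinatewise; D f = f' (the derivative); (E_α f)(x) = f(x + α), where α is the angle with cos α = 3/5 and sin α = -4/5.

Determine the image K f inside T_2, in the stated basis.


the result is g(x) = (144/25)cos 2x + (42/25)sin 2x

E_alpha f = -4 + (14/25)cos 2x - (48/25)sin 2x
D E_alpha f = -(96/25)cos 2x - (28/25)sin 2x
(-(3/2)(D ∘ E_alpha)) f = (144/25)cos 2x + (42/25)sin 2x


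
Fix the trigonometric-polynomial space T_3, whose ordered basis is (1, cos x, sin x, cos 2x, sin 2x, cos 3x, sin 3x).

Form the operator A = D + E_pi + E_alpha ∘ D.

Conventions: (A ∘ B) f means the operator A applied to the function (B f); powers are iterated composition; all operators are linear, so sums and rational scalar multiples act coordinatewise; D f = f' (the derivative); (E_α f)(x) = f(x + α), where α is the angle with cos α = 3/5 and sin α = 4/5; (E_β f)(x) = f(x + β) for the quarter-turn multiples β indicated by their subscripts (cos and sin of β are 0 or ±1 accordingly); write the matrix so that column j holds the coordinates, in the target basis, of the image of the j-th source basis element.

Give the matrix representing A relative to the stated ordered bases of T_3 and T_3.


the matrix is [[1, 0, 0, 0, 0, 0, 0]; [0, -9/5, 8/5, 0, 0, 0, 0]; [0, -8/5, -9/5, 0, 0, 0, 0]; [0, 0, 0, -23/25, 36/25, 0, 0]; [0, 0, 0, -36/25, -23/25, 0, 0]; [0, 0, 0, 0, 0, -257/125, 24/125]; [0, 0, 0, 0, 0, -24/125, -257/125]] (rows listed top to bottom)

image of 1: 1
image of cos x: -(9/5)cos x - (8/5)sin x
image of sin x: (8/5)cos x - (9/5)sin x
image of cos 2x: -(23/25)cos 2x - (36/25)sin 2x
image of sin 2x: (36/25)cos 2x - (23/25)sin 2x
image of cos 3x: -(257/125)cos 3x - (24/125)sin 3x
image of sin 3x: (24/125)cos 3x - (257/125)sin 3x
each image's coordinates form column j of the matrix


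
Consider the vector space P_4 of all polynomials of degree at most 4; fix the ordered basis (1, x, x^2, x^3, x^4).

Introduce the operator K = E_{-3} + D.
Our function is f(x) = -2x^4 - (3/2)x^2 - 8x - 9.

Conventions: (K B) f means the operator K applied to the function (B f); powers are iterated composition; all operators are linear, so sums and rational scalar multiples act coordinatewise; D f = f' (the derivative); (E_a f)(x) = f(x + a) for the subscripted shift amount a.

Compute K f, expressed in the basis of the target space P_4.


E_{-3} f = -2x^4 + 24x^3 - (219/2)x^2 + 217x - 321/2
D f = -8x^3 - 3x - 8
(E_{-3} + D) f = -2x^4 + 16x^3 - (219/2)x^2 + 214x - 337/2

the result is g(x) = -2x^4 + 16x^3 - (219/2)x^2 + 214x - 337/2


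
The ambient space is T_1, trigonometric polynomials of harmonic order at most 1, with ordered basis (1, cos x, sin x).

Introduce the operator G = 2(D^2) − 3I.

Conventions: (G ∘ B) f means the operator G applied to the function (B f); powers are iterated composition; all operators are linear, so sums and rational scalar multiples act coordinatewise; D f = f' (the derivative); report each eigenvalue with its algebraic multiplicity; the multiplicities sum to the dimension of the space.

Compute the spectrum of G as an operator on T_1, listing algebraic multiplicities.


λ = -5 (multiplicity 2), λ = -3 (multiplicity 1)

image of 1: -3
image of cos x: -5cos x
image of sin x: -5sin x
the matrix is diagonal; its diagonal is (-3, -5, -5)
for a triangular matrix the eigenvalues are the diagonal entries, with algebraic multiplicity their repetition count


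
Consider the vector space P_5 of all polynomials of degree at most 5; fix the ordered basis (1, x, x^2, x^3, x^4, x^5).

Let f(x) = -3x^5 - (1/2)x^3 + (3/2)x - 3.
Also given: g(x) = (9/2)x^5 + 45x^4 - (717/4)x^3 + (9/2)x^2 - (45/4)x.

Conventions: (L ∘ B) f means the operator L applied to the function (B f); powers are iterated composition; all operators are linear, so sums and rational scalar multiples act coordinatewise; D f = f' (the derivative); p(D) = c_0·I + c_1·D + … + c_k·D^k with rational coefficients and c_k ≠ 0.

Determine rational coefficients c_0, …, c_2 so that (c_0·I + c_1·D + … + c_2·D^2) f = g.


c_0 = -3/2, c_1 = -3, c_2 = 3

D^0 f = -3x^5 - (1/2)x^3 + (3/2)x - 3
D^1 f = -15x^4 - (3/2)x^2 + 3/2
D^2 f = -60x^3 - 3x
matching coefficients of g against c_0 f + c_1 Df + … from the top degree down determines the c_i
solution: c_0 = -3/2, c_1 = -3, c_2 = 3


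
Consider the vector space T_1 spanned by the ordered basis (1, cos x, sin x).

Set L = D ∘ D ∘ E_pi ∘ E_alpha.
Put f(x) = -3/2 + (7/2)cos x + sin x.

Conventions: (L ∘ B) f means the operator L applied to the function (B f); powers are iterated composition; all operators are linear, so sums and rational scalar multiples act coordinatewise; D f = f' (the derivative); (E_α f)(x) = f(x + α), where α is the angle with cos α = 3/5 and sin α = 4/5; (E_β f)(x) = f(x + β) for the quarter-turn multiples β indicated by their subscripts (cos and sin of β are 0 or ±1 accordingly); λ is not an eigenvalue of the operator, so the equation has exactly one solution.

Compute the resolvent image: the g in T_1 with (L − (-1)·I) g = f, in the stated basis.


g(x) = -3/2 + (3/2)cos x + (11/8)sin x

write g with unknown coordinates in the stated basis and equate coefficients in (L − (-1)·I) g = f
solving from the highest basis element down gives g = -3/2 + (3/2)cos x + (11/8)sin x
check: L g = 2cos x - (3/8)sin x
so L g − (-1)·g = -3/2 + (7/2)cos x + sin x = f ✓


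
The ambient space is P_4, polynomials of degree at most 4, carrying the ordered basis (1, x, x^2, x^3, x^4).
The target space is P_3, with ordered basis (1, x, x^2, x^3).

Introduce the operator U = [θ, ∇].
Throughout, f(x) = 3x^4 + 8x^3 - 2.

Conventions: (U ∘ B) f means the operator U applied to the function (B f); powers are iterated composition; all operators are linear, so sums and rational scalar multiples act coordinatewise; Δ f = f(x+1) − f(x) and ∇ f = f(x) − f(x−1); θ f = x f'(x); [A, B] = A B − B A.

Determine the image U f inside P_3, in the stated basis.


g(x) = -12x^3 + 12x^2 + 12x - 12

∇ f = 12x^3 + 6x^2 - 12x + 5
θ ∇ f = 36x^3 + 12x^2 - 12x
θ f = 12x^4 + 24x^3
∇ θ f = 48x^3 - 24x + 12
[θ, ∇] f = -12x^3 + 12x^2 + 12x - 12


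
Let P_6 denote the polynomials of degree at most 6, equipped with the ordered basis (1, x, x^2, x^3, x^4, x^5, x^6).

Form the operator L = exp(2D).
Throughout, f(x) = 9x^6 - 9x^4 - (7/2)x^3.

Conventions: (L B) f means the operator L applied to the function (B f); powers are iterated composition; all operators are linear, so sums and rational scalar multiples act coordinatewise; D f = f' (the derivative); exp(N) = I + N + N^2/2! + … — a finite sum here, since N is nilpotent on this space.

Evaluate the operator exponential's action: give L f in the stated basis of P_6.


the result is g(x) = 9x^6 + 108x^5 + 531x^4 + (2729/2)x^3 + 1923x^2 + 1398x + 404

order-1 term: 108x^5 - 72x^3 - 21x^2
order-2 term: 540x^4 - 216x^2 - 42x
order-3 term: 1440x^3 - 288x - 28
order-4 term: 2160x^2 - 144
order-5 term: 1728x
order-6 term: 576
the series for exp(2D) f terminates at order 6
exp(2D) f = 9x^6 + 108x^5 + 531x^4 + (2729/2)x^3 + 1923x^2 + 1398x + 404


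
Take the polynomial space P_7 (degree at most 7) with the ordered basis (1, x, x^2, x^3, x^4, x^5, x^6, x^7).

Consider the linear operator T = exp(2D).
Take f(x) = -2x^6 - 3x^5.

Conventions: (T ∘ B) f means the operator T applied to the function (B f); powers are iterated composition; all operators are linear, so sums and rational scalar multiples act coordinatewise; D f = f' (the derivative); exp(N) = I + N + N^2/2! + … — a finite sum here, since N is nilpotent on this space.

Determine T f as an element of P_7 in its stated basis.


the result is g(x) = -2x^6 - 27x^5 - 150x^4 - 440x^3 - 720x^2 - 624x - 224

order-1 term: -24x^5 - 30x^4
order-2 term: -120x^4 - 120x^3
order-3 term: -320x^3 - 240x^2
order-4 term: -480x^2 - 240x
order-5 term: -384x - 96
order-6 term: -128
the series for exp(2D) f terminates at order 6
exp(2D) f = -2x^6 - 27x^5 - 150x^4 - 440x^3 - 720x^2 - 624x - 224


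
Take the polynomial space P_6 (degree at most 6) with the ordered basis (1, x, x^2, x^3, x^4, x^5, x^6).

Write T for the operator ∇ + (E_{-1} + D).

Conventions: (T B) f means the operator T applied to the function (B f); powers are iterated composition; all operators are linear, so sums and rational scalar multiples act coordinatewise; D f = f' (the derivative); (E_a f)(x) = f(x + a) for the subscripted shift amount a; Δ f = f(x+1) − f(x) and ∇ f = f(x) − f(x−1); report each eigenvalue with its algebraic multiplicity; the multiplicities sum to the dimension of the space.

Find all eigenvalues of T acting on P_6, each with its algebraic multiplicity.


λ = 1 (multiplicity 7)

image of 1: 1
image of x: x + 1
image of x^2: x^2 + 2x
image of x^3: x^3 + 3x^2
image of x^4: x^4 + 4x^3
image of x^5: x^5 + 5x^4
image of x^6: x^6 + 6x^5
the matrix is upper triangular; its diagonal is (1, 1, 1, 1, 1, 1, 1)
for a triangular matrix the eigenvalues are the diagonal entries, with algebraic multiplicity their repetition count


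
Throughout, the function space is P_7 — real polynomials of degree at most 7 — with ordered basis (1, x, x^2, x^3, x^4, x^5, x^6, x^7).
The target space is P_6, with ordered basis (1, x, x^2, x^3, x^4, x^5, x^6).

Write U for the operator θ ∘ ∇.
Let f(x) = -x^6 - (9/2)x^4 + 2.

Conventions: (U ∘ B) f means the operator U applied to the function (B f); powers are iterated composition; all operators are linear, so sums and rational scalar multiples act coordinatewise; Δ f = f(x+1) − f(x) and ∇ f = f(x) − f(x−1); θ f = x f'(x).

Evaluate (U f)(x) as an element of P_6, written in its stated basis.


the result is g(x) = -30x^5 + 60x^4 - 114x^3 + 84x^2 - 24x

∇ f = -6x^5 + 15x^4 - 38x^3 + 42x^2 - 24x + 11/2
θ ∇ f = -30x^5 + 60x^4 - 114x^3 + 84x^2 - 24x


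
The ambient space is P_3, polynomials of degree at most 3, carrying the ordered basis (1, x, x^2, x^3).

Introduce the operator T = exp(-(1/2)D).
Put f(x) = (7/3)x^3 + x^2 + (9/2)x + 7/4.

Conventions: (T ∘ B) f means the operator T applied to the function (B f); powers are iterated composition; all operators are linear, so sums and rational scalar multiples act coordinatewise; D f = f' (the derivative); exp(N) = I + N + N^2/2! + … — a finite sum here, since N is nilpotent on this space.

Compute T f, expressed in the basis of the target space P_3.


the image equals g(x) = (7/3)x^3 - (5/2)x^2 + (21/4)x - 13/24

order-1 term: -(7/2)x^2 - x - 9/4
order-2 term: (7/4)x + 1/4
order-3 term: -7/24
the series for exp(-(1/2)D) f terminates at order 3
exp(-(1/2)D) f = (7/3)x^3 - (5/2)x^2 + (21/4)x - 13/24


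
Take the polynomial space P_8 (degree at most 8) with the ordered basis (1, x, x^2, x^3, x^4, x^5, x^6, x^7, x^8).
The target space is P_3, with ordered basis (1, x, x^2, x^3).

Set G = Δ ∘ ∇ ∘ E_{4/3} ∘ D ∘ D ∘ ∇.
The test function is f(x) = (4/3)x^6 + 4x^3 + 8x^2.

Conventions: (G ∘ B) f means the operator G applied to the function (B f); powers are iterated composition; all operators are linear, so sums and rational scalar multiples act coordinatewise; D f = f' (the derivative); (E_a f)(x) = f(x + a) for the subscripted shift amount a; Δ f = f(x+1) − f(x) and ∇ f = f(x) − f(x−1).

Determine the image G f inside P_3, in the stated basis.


∇ f = 8x^5 - 20x^4 + (80/3)x^3 - 8x^2 + 12x - 16/3
D ∇ f = 40x^4 - 80x^3 + 80x^2 - 16x + 12
D (D ∘ ∇) f = 160x^3 - 240x^2 + 160x - 16
E_{4/3} D (D ∘ ∇) f = 160x^3 + 400x^2 + (1120/3)x + 4048/27
∇ E_{4/3} D (D ∘ ∇) f = 480x^2 + 320x + 400/3
Δ ∇ E_{4/3} D (D ∘ ∇) f = 960x + 800

the image equals g(x) = 960x + 800


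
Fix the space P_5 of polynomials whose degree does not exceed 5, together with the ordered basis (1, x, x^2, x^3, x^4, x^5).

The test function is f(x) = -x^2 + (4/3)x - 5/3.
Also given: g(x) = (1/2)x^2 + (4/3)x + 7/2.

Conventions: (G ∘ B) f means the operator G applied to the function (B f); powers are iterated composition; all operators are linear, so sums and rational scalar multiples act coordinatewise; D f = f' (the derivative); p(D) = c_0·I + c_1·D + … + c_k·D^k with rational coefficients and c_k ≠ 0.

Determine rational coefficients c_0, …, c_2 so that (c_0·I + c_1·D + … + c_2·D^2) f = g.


D^0 f = -x^2 + (4/3)x - 5/3
D^1 f = -2x + 4/3
D^2 f = -2
matching coefficients of g against c_0 f + c_1 Df + … from the top degree down determines the c_i
solution: c_0 = -1/2, c_1 = -1, c_2 = -2

p(D) = -(1/2)·I − D − 2·D^2, i.e. c_0 = -1/2, c_1 = -1, c_2 = -2


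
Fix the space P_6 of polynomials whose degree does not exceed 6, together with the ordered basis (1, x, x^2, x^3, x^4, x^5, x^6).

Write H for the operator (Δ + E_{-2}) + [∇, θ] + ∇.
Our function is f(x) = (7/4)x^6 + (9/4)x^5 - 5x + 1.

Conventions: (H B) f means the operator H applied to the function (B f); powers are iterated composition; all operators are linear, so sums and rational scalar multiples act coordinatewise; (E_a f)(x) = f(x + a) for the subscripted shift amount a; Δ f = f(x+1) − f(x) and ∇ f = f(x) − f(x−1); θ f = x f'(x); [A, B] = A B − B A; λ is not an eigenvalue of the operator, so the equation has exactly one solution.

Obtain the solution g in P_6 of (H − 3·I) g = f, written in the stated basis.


write g with unknown coordinates in the stated basis and equate coefficients in (H − 3·I) g = f
solving from the highest basis element down gives g = -(7/8)x^6 - (15/4)x^5 - (45/2)x^4 - (225/4)x^3 - (1935/8)x^2 - 320x - 863/2
check: H g = -(7/8)x^6 - 9x^5 - (135/2)x^4 - (675/4)x^3 - (5805/8)x^2 - 965x - 2587/2
so H g − 3·g = (7/4)x^6 + (9/4)x^5 - 5x + 1 = f ✓

the result is g(x) = -(7/8)x^6 - (15/4)x^5 - (45/2)x^4 - (225/4)x^3 - (1935/8)x^2 - 320x - 863/2


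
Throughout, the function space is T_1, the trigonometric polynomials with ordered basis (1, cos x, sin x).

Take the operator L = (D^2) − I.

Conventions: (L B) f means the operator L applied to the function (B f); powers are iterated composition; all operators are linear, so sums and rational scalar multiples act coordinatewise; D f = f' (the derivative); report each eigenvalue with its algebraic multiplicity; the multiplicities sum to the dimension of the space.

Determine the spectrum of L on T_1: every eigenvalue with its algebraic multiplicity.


λ = -2 (multiplicity 2), λ = -1 (multiplicity 1)

image of 1: -1
image of cos x: -2cos x
image of sin x: -2sin x
the matrix is diagonal; its diagonal is (-1, -2, -2)
for a triangular matrix the eigenvalues are the diagonal entries, with algebraic multiplicity their repetition count


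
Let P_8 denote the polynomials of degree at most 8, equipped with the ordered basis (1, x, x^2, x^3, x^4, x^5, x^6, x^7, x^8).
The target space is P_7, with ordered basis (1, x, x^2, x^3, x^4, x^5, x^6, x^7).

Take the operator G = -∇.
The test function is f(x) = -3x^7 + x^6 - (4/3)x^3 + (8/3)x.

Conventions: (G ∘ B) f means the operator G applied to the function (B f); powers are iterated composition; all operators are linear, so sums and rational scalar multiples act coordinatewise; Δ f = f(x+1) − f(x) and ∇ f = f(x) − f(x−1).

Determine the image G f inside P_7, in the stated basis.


the image equals g(x) = 21x^6 - 69x^5 + 120x^4 - 125x^3 + 82x^2 - 31x + 8/3

∇ f = -21x^6 + 69x^5 - 120x^4 + 125x^3 - 82x^2 + 31x - 8/3
(-∇) f = 21x^6 - 69x^5 + 120x^4 - 125x^3 + 82x^2 - 31x + 8/3


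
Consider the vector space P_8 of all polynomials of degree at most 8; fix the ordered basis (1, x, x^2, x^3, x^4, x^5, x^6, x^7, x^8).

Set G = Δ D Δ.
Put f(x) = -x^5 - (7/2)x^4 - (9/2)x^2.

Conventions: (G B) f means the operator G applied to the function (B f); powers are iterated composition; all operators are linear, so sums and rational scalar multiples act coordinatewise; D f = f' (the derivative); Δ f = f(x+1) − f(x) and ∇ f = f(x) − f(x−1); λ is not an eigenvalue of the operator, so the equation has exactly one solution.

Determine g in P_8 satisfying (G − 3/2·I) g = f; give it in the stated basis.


write g with unknown coordinates in the stated basis and equate coefficients in (G − 3/2·I) g = f
solving from the highest basis element down gives g = (2/3)x^5 + (7/3)x^4 + (89/3)x^2 + (272/3)x + 616/9
check: G g = 40x^2 + 136x + 308/3
so G g − 3/2·g = -x^5 - (7/2)x^4 - (9/2)x^2 = f ✓

the image equals g(x) = (2/3)x^5 + (7/3)x^4 + (89/3)x^2 + (272/3)x + 616/9


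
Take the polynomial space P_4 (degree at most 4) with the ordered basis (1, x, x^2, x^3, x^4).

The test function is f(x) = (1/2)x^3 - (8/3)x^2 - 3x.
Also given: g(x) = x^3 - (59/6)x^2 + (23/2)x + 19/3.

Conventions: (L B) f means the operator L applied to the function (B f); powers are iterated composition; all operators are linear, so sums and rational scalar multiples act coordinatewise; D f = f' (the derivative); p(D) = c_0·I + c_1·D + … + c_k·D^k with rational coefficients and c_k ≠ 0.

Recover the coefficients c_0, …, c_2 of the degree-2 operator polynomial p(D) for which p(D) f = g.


c_0 = 2, c_1 = -3, c_2 = 1/2

D^0 f = (1/2)x^3 - (8/3)x^2 - 3x
D^1 f = (3/2)x^2 - (16/3)x - 3
D^2 f = 3x - 16/3
matching coefficients of g against c_0 f + c_1 Df + … from the top degree down determines the c_i
solution: c_0 = 2, c_1 = -3, c_2 = 1/2


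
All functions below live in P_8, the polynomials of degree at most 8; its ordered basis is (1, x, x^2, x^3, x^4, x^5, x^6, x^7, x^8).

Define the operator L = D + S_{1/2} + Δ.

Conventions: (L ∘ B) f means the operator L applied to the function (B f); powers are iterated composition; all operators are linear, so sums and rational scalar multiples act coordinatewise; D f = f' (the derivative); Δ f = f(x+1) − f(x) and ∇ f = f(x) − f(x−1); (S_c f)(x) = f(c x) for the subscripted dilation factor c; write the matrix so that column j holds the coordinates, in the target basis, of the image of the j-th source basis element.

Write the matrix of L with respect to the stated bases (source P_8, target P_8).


image of 1: 1
image of x: (1/2)x + 2
image of x^2: (1/4)x^2 + 4x + 1
image of x^3: (1/8)x^3 + 6x^2 + 3x + 1
image of x^4: (1/16)x^4 + 8x^3 + 6x^2 + 4x + 1
image of x^5: (1/32)x^5 + 10x^4 + 10x^3 + 10x^2 + 5x + 1
image of x^6: (1/64)x^6 + 12x^5 + 15x^4 + 20x^3 + 15x^2 + 6x + 1
image of x^7: (1/128)x^7 + 14x^6 + 21x^5 + 35x^4 + 35x^3 + 21x^2 + 7x + 1
image of x^8: (1/256)x^8 + 16x^7 + 28x^6 + 56x^5 + 70x^4 + 56x^3 + 28x^2 + 8x + 1
each image's coordinates form column j of the matrix

the matrix is [[1, 2, 1, 1, 1, 1, 1, 1, 1]; [0, 1/2, 4, 3, 4, 5, 6, 7, 8]; [0, 0, 1/4, 6, 6, 10, 15, 21, 28]; [0, 0, 0, 1/8, 8, 10, 20, 35, 56]; [0, 0, 0, 0, 1/16, 10, 15, 35, 70]; [0, 0, 0, 0, 0, 1/32, 12, 21, 56]; [0, 0, 0, 0, 0, 0, 1/64, 14, 28]; [0, 0, 0, 0, 0, 0, 0, 1/128, 16]; [0, 0, 0, 0, 0, 0, 0, 0, 1/256]] (rows listed top to bottom)


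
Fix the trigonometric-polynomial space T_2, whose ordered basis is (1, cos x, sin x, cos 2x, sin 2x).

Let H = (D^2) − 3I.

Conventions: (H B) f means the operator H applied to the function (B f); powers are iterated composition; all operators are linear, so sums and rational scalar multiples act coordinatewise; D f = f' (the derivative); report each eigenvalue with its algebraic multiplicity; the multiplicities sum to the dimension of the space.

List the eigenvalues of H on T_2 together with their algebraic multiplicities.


λ = -7 (multiplicity 2), λ = -4 (multiplicity 2), λ = -3 (multiplicity 1)

image of 1: -3
image of cos x: -4cos x
image of sin x: -4sin x
image of cos 2x: -7cos 2x
image of sin 2x: -7sin 2x
the matrix is diagonal; its diagonal is (-3, -4, -4, -7, -7)
for a triangular matrix the eigenvalues are the diagonal entries, with algebraic multiplicity their repetition count


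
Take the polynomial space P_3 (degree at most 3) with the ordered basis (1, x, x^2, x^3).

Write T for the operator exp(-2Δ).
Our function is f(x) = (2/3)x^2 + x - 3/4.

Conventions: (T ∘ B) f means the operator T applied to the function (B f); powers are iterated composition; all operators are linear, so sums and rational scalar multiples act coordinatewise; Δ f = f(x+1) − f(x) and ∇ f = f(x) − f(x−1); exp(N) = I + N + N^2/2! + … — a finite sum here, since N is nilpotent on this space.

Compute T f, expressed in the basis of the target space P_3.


the result is g(x) = (2/3)x^2 - (5/3)x - 17/12

order-1 term: -(8/3)x - 10/3
order-2 term: 8/3
the series for exp(-2Δ) f terminates at order 2
exp(-2Δ) f = (2/3)x^2 - (5/3)x - 17/12


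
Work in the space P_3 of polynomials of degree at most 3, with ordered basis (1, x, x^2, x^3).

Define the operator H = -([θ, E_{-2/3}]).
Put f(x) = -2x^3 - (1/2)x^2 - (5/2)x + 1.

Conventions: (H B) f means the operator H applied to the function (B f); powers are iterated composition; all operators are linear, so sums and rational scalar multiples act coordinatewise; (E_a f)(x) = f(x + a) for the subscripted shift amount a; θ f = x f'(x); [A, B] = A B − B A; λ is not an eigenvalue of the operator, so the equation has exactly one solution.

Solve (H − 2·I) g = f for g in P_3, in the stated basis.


the image equals g(x) = x^3 - (3/4)x^2 + (37/12)x - 83/36

write g with unknown coordinates in the stated basis and equate coefficients in (H − 2·I) g = f
solving from the highest basis element down gives g = x^3 - (3/4)x^2 + (37/12)x - 83/36
check: H g = -2x^2 + (11/3)x - 65/18
so H g − 2·g = -2x^3 - (1/2)x^2 - (5/2)x + 1 = f ✓


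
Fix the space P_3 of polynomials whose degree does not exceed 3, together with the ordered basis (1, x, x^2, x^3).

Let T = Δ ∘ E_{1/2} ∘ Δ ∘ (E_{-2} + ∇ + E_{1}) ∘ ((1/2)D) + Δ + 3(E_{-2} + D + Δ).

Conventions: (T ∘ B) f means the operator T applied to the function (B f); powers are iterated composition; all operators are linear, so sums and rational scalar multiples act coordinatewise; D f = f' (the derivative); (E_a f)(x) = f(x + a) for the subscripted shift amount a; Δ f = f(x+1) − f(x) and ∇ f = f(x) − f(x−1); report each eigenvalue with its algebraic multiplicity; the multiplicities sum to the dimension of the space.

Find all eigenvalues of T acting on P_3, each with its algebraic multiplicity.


λ = 3 (multiplicity 4)

image of 1: 3
image of x: 3x + 1
image of x^2: 3x^2 + 2x + 16
image of x^3: 3x^3 + 3x^2 + 48x - 14
the matrix is upper triangular; its diagonal is (3, 3, 3, 3)
for a triangular matrix the eigenvalues are the diagonal entries, with algebraic multiplicity their repetition count


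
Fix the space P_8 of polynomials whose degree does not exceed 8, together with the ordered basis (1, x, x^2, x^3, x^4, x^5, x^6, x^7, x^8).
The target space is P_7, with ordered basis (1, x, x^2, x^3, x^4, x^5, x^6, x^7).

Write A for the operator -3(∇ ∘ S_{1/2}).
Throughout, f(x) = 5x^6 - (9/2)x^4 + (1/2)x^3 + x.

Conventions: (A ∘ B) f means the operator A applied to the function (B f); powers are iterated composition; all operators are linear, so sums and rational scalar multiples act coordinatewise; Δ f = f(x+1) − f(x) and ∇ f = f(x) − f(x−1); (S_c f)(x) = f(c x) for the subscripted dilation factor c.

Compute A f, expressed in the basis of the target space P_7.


S_{1/2} f = (5/64)x^6 - (9/32)x^4 + (1/16)x^3 + (1/2)x
∇ S_{1/2} f = (15/32)x^5 - (75/64)x^4 + (7/16)x^3 + (45/64)x^2 - (27/32)x + 49/64
(-3(∇ ∘ S_{1/2})) f = -(45/32)x^5 + (225/64)x^4 - (21/16)x^3 - (135/64)x^2 + (81/32)x - 147/64

g(x) = -(45/32)x^5 + (225/64)x^4 - (21/16)x^3 - (135/64)x^2 + (81/32)x - 147/64


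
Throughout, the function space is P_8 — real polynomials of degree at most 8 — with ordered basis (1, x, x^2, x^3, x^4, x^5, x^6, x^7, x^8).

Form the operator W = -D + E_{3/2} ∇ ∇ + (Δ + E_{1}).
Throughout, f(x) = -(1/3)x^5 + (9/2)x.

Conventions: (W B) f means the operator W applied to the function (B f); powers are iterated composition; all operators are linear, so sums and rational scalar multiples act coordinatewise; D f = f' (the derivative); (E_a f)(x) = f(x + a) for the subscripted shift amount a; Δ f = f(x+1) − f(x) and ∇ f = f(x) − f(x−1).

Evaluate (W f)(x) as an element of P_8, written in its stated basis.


the image equals g(x) = -(1/3)x^5 - (5/3)x^4 - (40/3)x^3 - (50/3)x^2 - (43/6)x + 4/3

D f = -(5/3)x^4 + 9/2
(-D) f = (5/3)x^4 - 9/2
∇ f = -(5/3)x^4 + (10/3)x^3 - (10/3)x^2 + (5/3)x + 25/6
∇ ∇ f = -(20/3)x^3 + 20x^2 - (70/3)x + 10
E_{3/2} ∇ ∇ f = -(20/3)x^3 - 10x^2 - (25/3)x - 5/2
Δ f = -(5/3)x^4 - (10/3)x^3 - (10/3)x^2 - (5/3)x + 25/6
E_{1} f = -(1/3)x^5 - (5/3)x^4 - (10/3)x^3 - (10/3)x^2 + (17/6)x + 25/6
(Δ + E_{1}) f = -(1/3)x^5 - (10/3)x^4 - (20/3)x^3 - (20/3)x^2 + (7/6)x + 25/3
(-D + E_{3/2} ∇ ∇ + (Δ + E_{1})) f = -(1/3)x^5 - (5/3)x^4 - (40/3)x^3 - (50/3)x^2 - (43/6)x + 4/3


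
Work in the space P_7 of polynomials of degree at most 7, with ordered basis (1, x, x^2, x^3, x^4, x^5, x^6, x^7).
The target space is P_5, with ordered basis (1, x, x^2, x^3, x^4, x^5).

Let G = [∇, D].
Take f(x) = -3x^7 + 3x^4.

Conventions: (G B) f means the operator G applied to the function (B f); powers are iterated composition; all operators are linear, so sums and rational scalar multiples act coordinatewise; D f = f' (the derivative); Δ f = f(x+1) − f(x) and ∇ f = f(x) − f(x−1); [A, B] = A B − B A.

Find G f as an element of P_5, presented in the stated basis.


D f = -21x^6 + 12x^3
∇ D f = -126x^5 + 315x^4 - 420x^3 + 351x^2 - 162x + 33
∇ f = -21x^6 + 63x^5 - 105x^4 + 117x^3 - 81x^2 + 33x - 6
D ∇ f = -126x^5 + 315x^4 - 420x^3 + 351x^2 - 162x + 33
[∇, D] f = 0

g(x) = 0


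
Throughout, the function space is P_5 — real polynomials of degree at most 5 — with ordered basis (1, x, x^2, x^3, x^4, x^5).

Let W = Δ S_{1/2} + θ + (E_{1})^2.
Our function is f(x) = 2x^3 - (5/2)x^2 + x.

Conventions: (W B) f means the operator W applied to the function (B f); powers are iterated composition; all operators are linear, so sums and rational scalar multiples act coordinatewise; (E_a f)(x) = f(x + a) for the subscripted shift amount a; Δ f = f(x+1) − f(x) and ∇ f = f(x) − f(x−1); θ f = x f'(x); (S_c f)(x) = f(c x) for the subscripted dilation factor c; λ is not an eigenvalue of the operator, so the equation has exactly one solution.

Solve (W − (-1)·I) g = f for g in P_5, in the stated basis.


g(x) = (2/5)x^3 - (101/80)x^2 + (277/480)x + 323/960

write g with unknown coordinates in the stated basis and equate coefficients in (W − (-1)·I) g = f
solving from the highest basis element down gives g = (2/5)x^3 - (101/80)x^2 + (277/480)x + 323/960
check: W g = (8/5)x^3 - (99/80)x^2 + (203/480)x - 323/960
so W g − (-1)·g = 2x^3 - (5/2)x^2 + x = f ✓


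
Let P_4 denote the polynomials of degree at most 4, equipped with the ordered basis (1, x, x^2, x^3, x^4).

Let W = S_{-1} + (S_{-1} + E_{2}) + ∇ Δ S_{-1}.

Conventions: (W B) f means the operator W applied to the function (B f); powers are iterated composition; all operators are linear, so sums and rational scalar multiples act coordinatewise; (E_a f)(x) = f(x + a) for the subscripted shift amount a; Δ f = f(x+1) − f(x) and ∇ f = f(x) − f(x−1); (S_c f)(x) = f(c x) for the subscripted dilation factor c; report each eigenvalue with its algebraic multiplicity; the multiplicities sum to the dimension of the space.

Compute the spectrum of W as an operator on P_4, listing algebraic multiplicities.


image of 1: 3
image of x: -x + 2
image of x^2: 3x^2 + 4x + 6
image of x^3: -x^3 + 6x^2 + 6x + 8
image of x^4: 3x^4 + 8x^3 + 36x^2 + 32x + 18
the matrix is upper triangular; its diagonal is (3, -1, 3, -1, 3)
for a triangular matrix the eigenvalues are the diagonal entries, with algebraic multiplicity their repetition count

λ = -1 (multiplicity 2), λ = 3 (multiplicity 3)


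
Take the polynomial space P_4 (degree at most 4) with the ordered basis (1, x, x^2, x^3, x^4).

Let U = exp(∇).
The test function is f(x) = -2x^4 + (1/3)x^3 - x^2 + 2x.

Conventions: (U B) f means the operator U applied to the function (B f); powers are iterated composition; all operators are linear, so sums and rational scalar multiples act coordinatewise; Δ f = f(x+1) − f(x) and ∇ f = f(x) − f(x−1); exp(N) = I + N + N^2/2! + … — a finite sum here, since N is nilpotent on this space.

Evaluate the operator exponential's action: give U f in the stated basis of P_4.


the result is g(x) = -2x^4 - (23/3)x^3 + 8x - 1/3

order-1 term: -8x^3 + 13x^2 - 11x + 16/3
order-2 term: -12x^2 + 25x - 16
order-3 term: -8x + 37/3
order-4 term: -2
the series for exp(∇) f terminates at order 4
exp(∇) f = -2x^4 - (23/3)x^3 + 8x - 1/3
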